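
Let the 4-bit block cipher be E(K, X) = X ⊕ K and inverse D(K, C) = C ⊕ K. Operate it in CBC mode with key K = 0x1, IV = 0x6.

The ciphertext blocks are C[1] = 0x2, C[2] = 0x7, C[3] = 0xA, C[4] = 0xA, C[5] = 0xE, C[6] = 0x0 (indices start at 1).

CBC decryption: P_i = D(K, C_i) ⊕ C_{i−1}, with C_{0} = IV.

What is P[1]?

P[1] = 0x5

P[1]: D(K, 0x2) = 0x3; 0x3 ⊕ 0x6 = 0x5.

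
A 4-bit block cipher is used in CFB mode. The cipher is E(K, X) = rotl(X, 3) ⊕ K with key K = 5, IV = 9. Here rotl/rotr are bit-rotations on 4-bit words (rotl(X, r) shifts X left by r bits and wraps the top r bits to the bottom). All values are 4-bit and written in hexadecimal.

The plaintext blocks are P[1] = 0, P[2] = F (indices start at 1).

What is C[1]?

C[1] = 9

CFB encryption: C_i = P_i ⊕ E(K, C_{i−1}), with C_{0} = IV.
C[1]: E(K, 9) = 9; 0 ⊕ 9 = 9.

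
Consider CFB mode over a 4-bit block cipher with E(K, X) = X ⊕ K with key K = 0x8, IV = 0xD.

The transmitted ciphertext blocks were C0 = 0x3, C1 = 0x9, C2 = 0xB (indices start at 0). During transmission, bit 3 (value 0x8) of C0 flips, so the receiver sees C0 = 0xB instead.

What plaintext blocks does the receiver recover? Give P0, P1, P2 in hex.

CFB decryption: P_i = C_i ⊕ E(K, C_{i−1}), with C_{−1} = IV.
Only C0 changed, to 0xB. In CFB, a change in C_i flips the same bit in P_i and garbles P_{i+1}. Decrypting the received ciphertext:
P0: E(K, 0xD) = 0x5; 0xB ⊕ 0x5 = 0xE.
P1: E(K, 0xB) = 0x3; 0x9 ⊕ 0x3 = 0xA.
P2: E(K, 0x9) = 0x1; 0xB ⊕ 0x1 = 0xA.
Blocks that differ from the original plaintext: P0, P1.

P0 = 0xE, P1 = 0xA, P2 = 0xA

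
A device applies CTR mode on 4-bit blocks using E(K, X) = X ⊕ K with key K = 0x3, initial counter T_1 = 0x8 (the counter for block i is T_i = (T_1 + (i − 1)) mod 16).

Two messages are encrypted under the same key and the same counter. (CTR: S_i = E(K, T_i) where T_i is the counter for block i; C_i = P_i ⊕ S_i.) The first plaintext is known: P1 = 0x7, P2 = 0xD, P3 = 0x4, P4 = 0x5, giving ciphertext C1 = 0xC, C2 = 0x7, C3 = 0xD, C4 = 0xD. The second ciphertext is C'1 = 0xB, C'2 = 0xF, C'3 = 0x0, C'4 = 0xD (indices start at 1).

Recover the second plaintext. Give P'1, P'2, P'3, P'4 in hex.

In CTR with a reused counter, both messages share the same keystream S_i, so C_i ⊕ C'_i = P_i ⊕ P'_i and thus P'_i = P_i ⊕ C_i ⊕ C'_i.
P'1: 0x7 ⊕ 0xC ⊕ 0xB = 0x0.
P'2: 0xD ⊕ 0x7 ⊕ 0xF = 0x5.
P'3: 0x4 ⊕ 0xD ⊕ 0x0 = 0x9.
P'4: 0x5 ⊕ 0xD ⊕ 0xD = 0x5.

P'1 = 0x0, P'2 = 0x5, P'3 = 0x9, P'4 = 0x5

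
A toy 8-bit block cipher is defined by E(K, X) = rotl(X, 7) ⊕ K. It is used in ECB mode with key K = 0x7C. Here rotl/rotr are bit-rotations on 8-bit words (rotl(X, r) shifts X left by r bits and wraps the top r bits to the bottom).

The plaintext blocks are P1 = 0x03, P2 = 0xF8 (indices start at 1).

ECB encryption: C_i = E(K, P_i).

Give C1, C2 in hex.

C1: E(K, 0x03) = 0xFD.
C2: E(K, 0xF8) = 0x00.

C1 = 0xFD, C2 = 0x00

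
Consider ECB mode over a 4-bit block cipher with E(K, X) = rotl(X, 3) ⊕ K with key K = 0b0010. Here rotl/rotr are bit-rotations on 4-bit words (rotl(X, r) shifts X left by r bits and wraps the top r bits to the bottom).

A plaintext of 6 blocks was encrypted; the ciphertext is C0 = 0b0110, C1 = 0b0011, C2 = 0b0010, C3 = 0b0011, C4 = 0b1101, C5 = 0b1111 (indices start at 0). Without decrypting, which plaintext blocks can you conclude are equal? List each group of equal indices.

ECB encrypts each block independently with the same key, so equal ciphertext blocks imply equal plaintext blocks.
C1 = C3 = 0b0011, so P1 = P3.

P1 = P3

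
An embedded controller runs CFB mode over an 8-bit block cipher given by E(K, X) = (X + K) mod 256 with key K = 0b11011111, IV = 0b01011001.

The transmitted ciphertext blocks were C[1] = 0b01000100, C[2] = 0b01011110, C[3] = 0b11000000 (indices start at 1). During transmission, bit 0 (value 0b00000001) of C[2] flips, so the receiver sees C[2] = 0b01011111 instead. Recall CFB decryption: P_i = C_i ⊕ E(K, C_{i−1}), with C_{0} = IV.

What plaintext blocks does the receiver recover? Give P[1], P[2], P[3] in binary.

Only C[2] changed, to 0b01011111. In CFB, a change in C_i flips the same bit in P_i and garbles P_{i+1}. Decrypting the received ciphertext:
P[1]: E(K, 0b01011001) = 0b00111000; 0b01000100 ⊕ 0b00111000 = 0b01111100.
P[2]: E(K, 0b01000100) = 0b00100011; 0b01011111 ⊕ 0b00100011 = 0b01111100.
P[3]: E(K, 0b01011111) = 0b00111110; 0b11000000 ⊕ 0b00111110 = 0b11111110.
Blocks that differ from the original plaintext: P[2], P[3].

P[1] = 0b01111100, P[2] = 0b01111100, P[3] = 0b11111110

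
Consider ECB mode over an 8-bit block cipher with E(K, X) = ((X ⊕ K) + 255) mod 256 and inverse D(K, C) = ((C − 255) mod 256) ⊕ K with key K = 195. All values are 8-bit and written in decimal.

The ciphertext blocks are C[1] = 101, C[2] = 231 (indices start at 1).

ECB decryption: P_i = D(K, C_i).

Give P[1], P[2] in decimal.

P[1] = 165, P[2] = 43

P[1]: D(K, 101) = 165.
P[2]: D(K, 231) = 43.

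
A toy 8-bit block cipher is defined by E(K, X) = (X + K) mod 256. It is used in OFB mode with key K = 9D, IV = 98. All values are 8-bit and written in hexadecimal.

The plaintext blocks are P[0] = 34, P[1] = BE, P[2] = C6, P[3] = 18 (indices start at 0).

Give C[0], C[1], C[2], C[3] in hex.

C[0] = 01, C[1] = 6C, C[2] = A9, C[3] = 14

OFB encryption: S_i = E(K, S_{i−1}) with S_{−1} = IV; C_i = P_i ⊕ S_i.
C[0]: S = E(K, 98) = 35; 34 ⊕ 35 = 01.
C[1]: S = E(K, 35) = D2; BE ⊕ D2 = 6C.
C[2]: S = E(K, D2) = 6F; C6 ⊕ 6F = A9.
C[3]: S = E(K, 6F) = 0C; 18 ⊕ 0C = 14.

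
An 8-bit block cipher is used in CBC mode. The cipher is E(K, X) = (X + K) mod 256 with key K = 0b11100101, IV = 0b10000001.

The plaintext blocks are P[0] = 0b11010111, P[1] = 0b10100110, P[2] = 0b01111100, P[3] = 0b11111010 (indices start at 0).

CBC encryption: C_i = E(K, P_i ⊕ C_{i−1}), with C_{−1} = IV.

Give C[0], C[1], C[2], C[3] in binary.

C[0] = 0b00111011, C[1] = 0b10000010, C[2] = 0b11100011, C[3] = 0b11111110

C[0]: P[0] ⊕ 0b10000001 = 0b01010110; E(K, 0b01010110) = 0b00111011.
C[1]: P[1] ⊕ 0b00111011 = 0b10011101; E(K, 0b10011101) = 0b10000010.
C[2]: P[2] ⊕ 0b10000010 = 0b11111110; E(K, 0b11111110) = 0b11100011.
C[3]: P[3] ⊕ 0b11100011 = 0b00011001; E(K, 0b00011001) = 0b11111110.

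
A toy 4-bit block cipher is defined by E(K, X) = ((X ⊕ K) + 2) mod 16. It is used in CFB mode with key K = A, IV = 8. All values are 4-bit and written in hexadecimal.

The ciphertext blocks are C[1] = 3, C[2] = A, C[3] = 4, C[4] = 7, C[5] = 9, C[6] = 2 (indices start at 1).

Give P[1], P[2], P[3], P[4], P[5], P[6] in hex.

P[1] = 7, P[2] = 1, P[3] = 6, P[4] = 7, P[5] = 6, P[6] = 7

CFB decryption: P_i = C_i ⊕ E(K, C_{i−1}), with C_{0} = IV.
P[1]: E(K, 8) = 4; 3 ⊕ 4 = 7.
P[2]: E(K, 3) = B; A ⊕ B = 1.
P[3]: E(K, A) = 2; 4 ⊕ 2 = 6.
P[4]: E(K, 4) = 0; 7 ⊕ 0 = 7.
P[5]: E(K, 7) = F; 9 ⊕ F = 6.
P[6]: E(K, 9) = 5; 2 ⊕ 5 = 7.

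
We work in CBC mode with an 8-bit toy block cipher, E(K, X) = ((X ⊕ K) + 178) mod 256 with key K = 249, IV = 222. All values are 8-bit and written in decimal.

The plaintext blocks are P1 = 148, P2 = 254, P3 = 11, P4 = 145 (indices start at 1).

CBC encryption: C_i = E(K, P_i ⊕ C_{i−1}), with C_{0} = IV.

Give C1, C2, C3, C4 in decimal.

C1: P1 ⊕ 222 = 74; E(K, 74) = 101.
C2: P2 ⊕ 101 = 155; E(K, 155) = 20.
C3: P3 ⊕ 20 = 31; E(K, 31) = 152.
C4: P4 ⊕ 152 = 9; E(K, 9) = 162.

C1 = 101, C2 = 20, C3 = 152, C4 = 162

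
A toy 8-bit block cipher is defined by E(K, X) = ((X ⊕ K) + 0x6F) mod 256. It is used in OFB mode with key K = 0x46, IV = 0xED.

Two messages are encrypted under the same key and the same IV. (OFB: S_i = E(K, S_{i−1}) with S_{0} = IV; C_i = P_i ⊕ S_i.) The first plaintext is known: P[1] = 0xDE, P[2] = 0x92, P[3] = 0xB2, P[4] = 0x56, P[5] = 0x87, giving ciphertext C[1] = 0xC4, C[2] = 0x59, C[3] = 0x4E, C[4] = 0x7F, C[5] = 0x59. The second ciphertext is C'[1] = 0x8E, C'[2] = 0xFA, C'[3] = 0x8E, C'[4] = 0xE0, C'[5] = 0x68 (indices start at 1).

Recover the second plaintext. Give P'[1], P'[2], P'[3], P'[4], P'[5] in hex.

P'[1] = 0x94, P'[2] = 0x31, P'[3] = 0x72, P'[4] = 0xC9, P'[5] = 0xB6

In OFB with a reused IV, both messages share the same keystream S_i, so C_i ⊕ C'_i = P_i ⊕ P'_i and thus P'_i = P_i ⊕ C_i ⊕ C'_i.
P'[1]: 0xDE ⊕ 0xC4 ⊕ 0x8E = 0x94.
P'[2]: 0x92 ⊕ 0x59 ⊕ 0xFA = 0x31.
P'[3]: 0xB2 ⊕ 0x4E ⊕ 0x8E = 0x72.
P'[4]: 0x56 ⊕ 0x7F ⊕ 0xE0 = 0xC9.
P'[5]: 0x87 ⊕ 0x59 ⊕ 0x68 = 0xB6.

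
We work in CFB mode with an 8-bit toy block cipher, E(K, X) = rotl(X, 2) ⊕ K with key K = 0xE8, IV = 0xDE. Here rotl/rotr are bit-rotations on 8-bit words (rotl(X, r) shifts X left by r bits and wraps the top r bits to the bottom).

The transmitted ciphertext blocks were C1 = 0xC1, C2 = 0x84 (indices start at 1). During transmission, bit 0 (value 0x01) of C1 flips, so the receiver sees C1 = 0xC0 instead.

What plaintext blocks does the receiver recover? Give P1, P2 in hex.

P1 = 0x53, P2 = 0x6F

CFB decryption: P_i = C_i ⊕ E(K, C_{i−1}), with C_{0} = IV.
Only C1 changed, to 0xC0. In CFB, a change in C_i flips the same bit in P_i and garbles P_{i+1}. Decrypting the received ciphertext:
P1: E(K, 0xDE) = 0x93; 0xC0 ⊕ 0x93 = 0x53.
P2: E(K, 0xC0) = 0xEB; 0x84 ⊕ 0xEB = 0x6F.
Blocks that differ from the original plaintext: P1, P2.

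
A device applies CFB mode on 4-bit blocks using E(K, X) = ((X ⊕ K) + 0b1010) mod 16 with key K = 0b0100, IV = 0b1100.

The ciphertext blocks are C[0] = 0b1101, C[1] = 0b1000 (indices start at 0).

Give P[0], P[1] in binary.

P[0] = 0b1111, P[1] = 0b1011

CFB decryption: P_i = C_i ⊕ E(K, C_{i−1}), with C_{−1} = IV.
P[0]: E(K, 0b1100) = 0b0010; 0b1101 ⊕ 0b0010 = 0b1111.
P[1]: E(K, 0b1101) = 0b0011; 0b1000 ⊕ 0b0011 = 0b1011.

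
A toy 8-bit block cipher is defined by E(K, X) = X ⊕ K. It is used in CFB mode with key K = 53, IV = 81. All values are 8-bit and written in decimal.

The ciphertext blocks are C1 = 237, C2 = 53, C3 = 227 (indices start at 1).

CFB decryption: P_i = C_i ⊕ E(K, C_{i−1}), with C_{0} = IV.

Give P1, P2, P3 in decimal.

P1: E(K, 81) = 100; 237 ⊕ 100 = 137.
P2: E(K, 237) = 216; 53 ⊕ 216 = 237.
P3: E(K, 53) = 0; 227 ⊕ 0 = 227.

P1 = 137, P2 = 237, P3 = 227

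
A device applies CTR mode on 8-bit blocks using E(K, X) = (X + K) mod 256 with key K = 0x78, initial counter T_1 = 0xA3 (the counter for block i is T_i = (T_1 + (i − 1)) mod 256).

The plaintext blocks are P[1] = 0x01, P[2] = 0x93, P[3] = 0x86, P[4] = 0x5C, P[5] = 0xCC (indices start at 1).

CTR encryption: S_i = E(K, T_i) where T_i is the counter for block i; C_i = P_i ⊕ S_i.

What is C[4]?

C[1]: T = 0xA3, S = E(K, T) = 0x1B; 0x01 ⊕ 0x1B = 0x1A.
C[2]: T = 0xA4, S = E(K, T) = 0x1C; 0x93 ⊕ 0x1C = 0x8F.
C[3]: T = 0xA5, S = E(K, T) = 0x1D; 0x86 ⊕ 0x1D = 0x9B.
C[4]: T = 0xA6, S = E(K, T) = 0x1E; 0x5C ⊕ 0x1E = 0x42.

C[4] = 0x42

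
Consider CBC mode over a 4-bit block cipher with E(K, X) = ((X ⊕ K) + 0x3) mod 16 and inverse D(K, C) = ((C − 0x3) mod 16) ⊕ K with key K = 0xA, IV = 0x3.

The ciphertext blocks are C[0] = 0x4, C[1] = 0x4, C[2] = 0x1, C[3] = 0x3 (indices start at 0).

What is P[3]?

CBC decryption: P_i = D(K, C_i) ⊕ C_{i−1}, with C_{−1} = IV.
P[3]: D(K, 0x3) = 0xA; 0xA ⊕ 0x1 = 0xB.

P[3] = 0xB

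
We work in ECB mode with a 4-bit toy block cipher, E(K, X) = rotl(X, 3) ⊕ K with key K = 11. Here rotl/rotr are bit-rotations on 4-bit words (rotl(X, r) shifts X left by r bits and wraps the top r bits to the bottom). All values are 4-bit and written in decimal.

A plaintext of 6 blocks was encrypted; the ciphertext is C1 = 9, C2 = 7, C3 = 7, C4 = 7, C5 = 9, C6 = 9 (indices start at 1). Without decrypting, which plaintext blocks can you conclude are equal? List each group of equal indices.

P1 = P5 = P6; P2 = P3 = P4

ECB encrypts each block independently with the same key, so equal ciphertext blocks imply equal plaintext blocks.
C1 = C5 = C6 = 9, so P1 = P5 = P6.
C2 = C3 = C4 = 7, so P2 = P3 = P4.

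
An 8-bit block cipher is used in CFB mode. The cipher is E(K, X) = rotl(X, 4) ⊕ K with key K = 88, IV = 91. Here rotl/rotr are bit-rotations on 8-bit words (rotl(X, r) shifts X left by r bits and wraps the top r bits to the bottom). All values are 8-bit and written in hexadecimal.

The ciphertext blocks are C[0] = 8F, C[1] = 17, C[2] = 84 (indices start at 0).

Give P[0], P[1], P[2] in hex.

P[0] = 1E, P[1] = 67, P[2] = 7D

CFB decryption: P_i = C_i ⊕ E(K, C_{i−1}), with C_{−1} = IV.
P[0]: E(K, 91) = 91; 8F ⊕ 91 = 1E.
P[1]: E(K, 8F) = 70; 17 ⊕ 70 = 67.
P[2]: E(K, 17) = F9; 84 ⊕ F9 = 7D.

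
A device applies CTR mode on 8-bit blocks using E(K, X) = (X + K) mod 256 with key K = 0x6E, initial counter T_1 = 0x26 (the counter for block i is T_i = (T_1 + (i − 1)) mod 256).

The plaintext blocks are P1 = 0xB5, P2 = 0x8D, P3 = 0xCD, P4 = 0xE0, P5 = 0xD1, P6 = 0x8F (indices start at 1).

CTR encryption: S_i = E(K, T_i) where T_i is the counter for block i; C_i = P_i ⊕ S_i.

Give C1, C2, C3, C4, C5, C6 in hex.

C1 = 0x21, C2 = 0x18, C3 = 0x5B, C4 = 0x77, C5 = 0x49, C6 = 0x16

C1: T = 0x26, S = E(K, T) = 0x94; 0xB5 ⊕ 0x94 = 0x21.
C2: T = 0x27, S = E(K, T) = 0x95; 0x8D ⊕ 0x95 = 0x18.
C3: T = 0x28, S = E(K, T) = 0x96; 0xCD ⊕ 0x96 = 0x5B.
C4: T = 0x29, S = E(K, T) = 0x97; 0xE0 ⊕ 0x97 = 0x77.
C5: T = 0x2A, S = E(K, T) = 0x98; 0xD1 ⊕ 0x98 = 0x49.
C6: T = 0x2B, S = E(K, T) = 0x99; 0x8F ⊕ 0x99 = 0x16.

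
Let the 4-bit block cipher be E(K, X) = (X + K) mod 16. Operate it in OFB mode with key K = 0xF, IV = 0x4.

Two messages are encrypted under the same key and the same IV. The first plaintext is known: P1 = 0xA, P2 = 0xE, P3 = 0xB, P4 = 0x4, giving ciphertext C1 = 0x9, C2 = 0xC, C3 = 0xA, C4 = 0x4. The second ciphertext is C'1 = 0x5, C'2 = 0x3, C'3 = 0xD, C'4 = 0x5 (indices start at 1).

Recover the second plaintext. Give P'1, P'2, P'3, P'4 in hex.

In OFB with a reused IV, both messages share the same keystream S_i, so C_i ⊕ C'_i = P_i ⊕ P'_i and thus P'_i = P_i ⊕ C_i ⊕ C'_i.
P'1: 0xA ⊕ 0x9 ⊕ 0x5 = 0x6.
P'2: 0xE ⊕ 0xC ⊕ 0x3 = 0x1.
P'3: 0xB ⊕ 0xA ⊕ 0xD = 0xC.
P'4: 0x4 ⊕ 0x4 ⊕ 0x5 = 0x5.

P'1 = 0x6, P'2 = 0x1, P'3 = 0xC, P'4 = 0x5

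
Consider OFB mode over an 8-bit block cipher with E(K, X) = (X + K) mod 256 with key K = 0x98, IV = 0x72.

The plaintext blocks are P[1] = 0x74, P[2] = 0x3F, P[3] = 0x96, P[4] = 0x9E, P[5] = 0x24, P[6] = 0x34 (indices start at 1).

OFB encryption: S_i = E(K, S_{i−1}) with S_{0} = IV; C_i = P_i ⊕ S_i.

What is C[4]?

C[4] = 0x4C

C[1]: S = E(K, 0x72) = 0x0A; 0x74 ⊕ 0x0A = 0x7E.
C[2]: S = E(K, 0x0A) = 0xA2; 0x3F ⊕ 0xA2 = 0x9D.
C[3]: S = E(K, 0xA2) = 0x3A; 0x96 ⊕ 0x3A = 0xAC.
C[4]: S = E(K, 0x3A) = 0xD2; 0x9E ⊕ 0xD2 = 0x4C.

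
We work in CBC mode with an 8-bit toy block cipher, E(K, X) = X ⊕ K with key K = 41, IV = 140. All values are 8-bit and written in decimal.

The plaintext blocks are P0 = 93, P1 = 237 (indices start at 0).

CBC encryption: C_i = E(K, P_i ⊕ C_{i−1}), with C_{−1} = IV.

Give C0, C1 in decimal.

C0 = 248, C1 = 60

C0: P0 ⊕ 140 = 209; E(K, 209) = 248.
C1: P1 ⊕ 248 = 21; E(K, 21) = 60.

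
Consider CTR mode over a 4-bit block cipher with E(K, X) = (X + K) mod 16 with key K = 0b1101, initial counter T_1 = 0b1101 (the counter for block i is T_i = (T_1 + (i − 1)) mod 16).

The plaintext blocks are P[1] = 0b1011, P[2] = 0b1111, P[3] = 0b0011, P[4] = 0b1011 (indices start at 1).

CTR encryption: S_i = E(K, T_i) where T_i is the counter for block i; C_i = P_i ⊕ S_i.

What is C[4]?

C[4] = 0b0110

C[1]: T = 0b1101, S = E(K, T) = 0b1010; 0b1011 ⊕ 0b1010 = 0b0001.
C[2]: T = 0b1110, S = E(K, T) = 0b1011; 0b1111 ⊕ 0b1011 = 0b0100.
C[3]: T = 0b1111, S = E(K, T) = 0b1100; 0b0011 ⊕ 0b1100 = 0b1111.
C[4]: T = 0b0000, S = E(K, T) = 0b1101; 0b1011 ⊕ 0b1101 = 0b0110.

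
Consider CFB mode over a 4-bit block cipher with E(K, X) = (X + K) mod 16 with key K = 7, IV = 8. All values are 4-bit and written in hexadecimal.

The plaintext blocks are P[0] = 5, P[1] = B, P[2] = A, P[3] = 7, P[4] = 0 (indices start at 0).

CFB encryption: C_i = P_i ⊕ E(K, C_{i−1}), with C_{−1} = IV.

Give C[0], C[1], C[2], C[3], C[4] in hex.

C[0]: E(K, 8) = F; 5 ⊕ F = A.
C[1]: E(K, A) = 1; B ⊕ 1 = A.
C[2]: E(K, A) = 1; A ⊕ 1 = B.
C[3]: E(K, B) = 2; 7 ⊕ 2 = 5.
C[4]: E(K, 5) = C; 0 ⊕ C = C.

C[0] = A, C[1] = A, C[2] = B, C[3] = 5, C[4] = C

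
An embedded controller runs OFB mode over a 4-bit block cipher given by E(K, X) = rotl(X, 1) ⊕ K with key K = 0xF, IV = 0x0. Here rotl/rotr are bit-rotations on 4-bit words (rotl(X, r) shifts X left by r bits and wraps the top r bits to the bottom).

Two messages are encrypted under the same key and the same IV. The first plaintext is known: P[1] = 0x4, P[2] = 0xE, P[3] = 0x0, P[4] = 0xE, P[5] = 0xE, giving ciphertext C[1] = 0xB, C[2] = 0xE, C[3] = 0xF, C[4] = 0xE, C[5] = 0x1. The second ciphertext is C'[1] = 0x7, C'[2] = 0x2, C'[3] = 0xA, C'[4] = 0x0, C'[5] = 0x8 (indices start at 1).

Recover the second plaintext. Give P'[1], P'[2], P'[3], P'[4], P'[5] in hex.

P'[1] = 0x8, P'[2] = 0x2, P'[3] = 0x5, P'[4] = 0x0, P'[5] = 0x7

In OFB with a reused IV, both messages share the same keystream S_i, so C_i ⊕ C'_i = P_i ⊕ P'_i and thus P'_i = P_i ⊕ C_i ⊕ C'_i.
P'[1]: 0x4 ⊕ 0xB ⊕ 0x7 = 0x8.
P'[2]: 0xE ⊕ 0xE ⊕ 0x2 = 0x2.
P'[3]: 0x0 ⊕ 0xF ⊕ 0xA = 0x5.
P'[4]: 0xE ⊕ 0xE ⊕ 0x0 = 0x0.
P'[5]: 0xE ⊕ 0x1 ⊕ 0x8 = 0x7.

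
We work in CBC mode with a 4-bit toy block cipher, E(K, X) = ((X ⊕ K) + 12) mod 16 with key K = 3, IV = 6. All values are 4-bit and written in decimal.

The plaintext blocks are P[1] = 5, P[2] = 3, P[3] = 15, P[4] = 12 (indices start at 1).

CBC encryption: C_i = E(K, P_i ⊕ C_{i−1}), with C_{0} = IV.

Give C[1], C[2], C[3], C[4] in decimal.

C[1]: P[1] ⊕ 6 = 3; E(K, 3) = 12.
C[2]: P[2] ⊕ 12 = 15; E(K, 15) = 8.
C[3]: P[3] ⊕ 8 = 7; E(K, 7) = 0.
C[4]: P[4] ⊕ 0 = 12; E(K, 12) = 11.

C[1] = 12, C[2] = 8, C[3] = 0, C[4] = 11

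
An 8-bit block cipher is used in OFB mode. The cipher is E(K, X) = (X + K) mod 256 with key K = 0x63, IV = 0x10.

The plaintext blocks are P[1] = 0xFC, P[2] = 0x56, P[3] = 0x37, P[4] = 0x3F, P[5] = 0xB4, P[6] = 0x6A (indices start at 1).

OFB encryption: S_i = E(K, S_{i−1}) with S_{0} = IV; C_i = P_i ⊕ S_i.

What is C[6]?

C[6] = 0x08

C[1]: S = E(K, 0x10) = 0x73; 0xFC ⊕ 0x73 = 0x8F.
C[2]: S = E(K, 0x73) = 0xD6; 0x56 ⊕ 0xD6 = 0x80.
C[3]: S = E(K, 0xD6) = 0x39; 0x37 ⊕ 0x39 = 0x0E.
C[4]: S = E(K, 0x39) = 0x9C; 0x3F ⊕ 0x9C = 0xA3.
C[5]: S = E(K, 0x9C) = 0xFF; 0xB4 ⊕ 0xFF = 0x4B.
C[6]: S = E(K, 0xFF) = 0x62; 0x6A ⊕ 0x62 = 0x08.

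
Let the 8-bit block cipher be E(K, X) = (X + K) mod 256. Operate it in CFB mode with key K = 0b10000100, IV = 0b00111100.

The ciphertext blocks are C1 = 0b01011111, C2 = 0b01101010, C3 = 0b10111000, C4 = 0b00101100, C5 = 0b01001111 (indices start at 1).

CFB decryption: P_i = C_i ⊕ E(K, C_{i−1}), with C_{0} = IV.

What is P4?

P4 = 0b00010000

P4: E(K, 0b10111000) = 0b00111100; 0b00101100 ⊕ 0b00111100 = 0b00010000.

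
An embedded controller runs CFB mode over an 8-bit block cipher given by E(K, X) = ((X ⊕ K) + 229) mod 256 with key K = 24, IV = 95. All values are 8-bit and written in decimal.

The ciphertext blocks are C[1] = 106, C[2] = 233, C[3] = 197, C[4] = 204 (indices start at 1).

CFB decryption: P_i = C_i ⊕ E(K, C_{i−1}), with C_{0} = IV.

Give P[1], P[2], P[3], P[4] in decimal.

P[1]: E(K, 95) = 44; 106 ⊕ 44 = 70.
P[2]: E(K, 106) = 87; 233 ⊕ 87 = 190.
P[3]: E(K, 233) = 214; 197 ⊕ 214 = 19.
P[4]: E(K, 197) = 194; 204 ⊕ 194 = 14.

P[1] = 70, P[2] = 190, P[3] = 19, P[4] = 14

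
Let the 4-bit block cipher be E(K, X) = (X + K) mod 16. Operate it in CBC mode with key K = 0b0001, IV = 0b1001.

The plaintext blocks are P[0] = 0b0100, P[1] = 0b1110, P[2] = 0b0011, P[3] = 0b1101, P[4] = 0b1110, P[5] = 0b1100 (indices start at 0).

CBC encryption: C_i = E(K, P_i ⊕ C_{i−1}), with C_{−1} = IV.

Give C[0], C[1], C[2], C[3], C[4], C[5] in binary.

C[0] = 0b1110, C[1] = 0b0001, C[2] = 0b0011, C[3] = 0b1111, C[4] = 0b0010, C[5] = 0b1111

C[0]: P[0] ⊕ 0b1001 = 0b1101; E(K, 0b1101) = 0b1110.
C[1]: P[1] ⊕ 0b1110 = 0b0000; E(K, 0b0000) = 0b0001.
C[2]: P[2] ⊕ 0b0001 = 0b0010; E(K, 0b0010) = 0b0011.
C[3]: P[3] ⊕ 0b0011 = 0b1110; E(K, 0b1110) = 0b1111.
C[4]: P[4] ⊕ 0b1111 = 0b0001; E(K, 0b0001) = 0b0010.
C[5]: P[5] ⊕ 0b0010 = 0b1110; E(K, 0b1110) = 0b1111.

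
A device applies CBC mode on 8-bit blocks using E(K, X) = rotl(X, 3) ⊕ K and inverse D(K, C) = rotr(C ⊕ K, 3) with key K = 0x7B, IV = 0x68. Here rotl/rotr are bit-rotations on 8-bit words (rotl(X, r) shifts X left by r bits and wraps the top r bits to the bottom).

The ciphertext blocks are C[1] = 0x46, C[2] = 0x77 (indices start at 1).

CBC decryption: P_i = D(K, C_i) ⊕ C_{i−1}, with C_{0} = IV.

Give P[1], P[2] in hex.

P[1] = 0xCF, P[2] = 0xC7

P[1]: D(K, 0x46) = 0xA7; 0xA7 ⊕ 0x68 = 0xCF.
P[2]: D(K, 0x77) = 0x81; 0x81 ⊕ 0x46 = 0xC7.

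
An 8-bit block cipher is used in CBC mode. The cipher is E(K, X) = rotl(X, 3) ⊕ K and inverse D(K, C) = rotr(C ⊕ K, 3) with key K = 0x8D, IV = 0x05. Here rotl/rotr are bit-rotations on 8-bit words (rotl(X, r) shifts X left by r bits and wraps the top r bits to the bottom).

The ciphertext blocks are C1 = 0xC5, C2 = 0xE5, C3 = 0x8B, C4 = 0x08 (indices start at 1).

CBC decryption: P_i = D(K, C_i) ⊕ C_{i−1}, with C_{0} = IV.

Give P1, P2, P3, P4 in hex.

P1 = 0x0C, P2 = 0xC8, P3 = 0x25, P4 = 0x3B

P1: D(K, 0xC5) = 0x09; 0x09 ⊕ 0x05 = 0x0C.
P2: D(K, 0xE5) = 0x0D; 0x0D ⊕ 0xC5 = 0xC8.
P3: D(K, 0x8B) = 0xC0; 0xC0 ⊕ 0xE5 = 0x25.
P4: D(K, 0x08) = 0xB0; 0xB0 ⊕ 0x8B = 0x3B.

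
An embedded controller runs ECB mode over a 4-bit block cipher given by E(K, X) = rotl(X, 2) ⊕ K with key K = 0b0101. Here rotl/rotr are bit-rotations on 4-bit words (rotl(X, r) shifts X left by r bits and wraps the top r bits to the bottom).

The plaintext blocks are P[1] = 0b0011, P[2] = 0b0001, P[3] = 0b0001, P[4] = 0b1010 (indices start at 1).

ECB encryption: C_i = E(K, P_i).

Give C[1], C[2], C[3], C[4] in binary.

C[1]: E(K, 0b0011) = 0b1001.
C[2]: E(K, 0b0001) = 0b0001.
C[3]: E(K, 0b0001) = 0b0001.
C[4]: E(K, 0b1010) = 0b1111.

C[1] = 0b1001, C[2] = 0b0001, C[3] = 0b0001, C[4] = 0b1111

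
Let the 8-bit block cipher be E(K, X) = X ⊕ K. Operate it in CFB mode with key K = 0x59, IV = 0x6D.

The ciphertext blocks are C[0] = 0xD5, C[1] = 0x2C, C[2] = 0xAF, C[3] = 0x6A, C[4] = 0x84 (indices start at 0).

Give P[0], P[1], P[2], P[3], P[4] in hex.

CFB decryption: P_i = C_i ⊕ E(K, C_{i−1}), with C_{−1} = IV.
P[0]: E(K, 0x6D) = 0x34; 0xD5 ⊕ 0x34 = 0xE1.
P[1]: E(K, 0xD5) = 0x8C; 0x2C ⊕ 0x8C = 0xA0.
P[2]: E(K, 0x2C) = 0x75; 0xAF ⊕ 0x75 = 0xDA.
P[3]: E(K, 0xAF) = 0xF6; 0x6A ⊕ 0xF6 = 0x9C.
P[4]: E(K, 0x6A) = 0x33; 0x84 ⊕ 0x33 = 0xB7.

P[0] = 0xE1, P[1] = 0xA0, P[2] = 0xDA, P[3] = 0x9C, P[4] = 0xB7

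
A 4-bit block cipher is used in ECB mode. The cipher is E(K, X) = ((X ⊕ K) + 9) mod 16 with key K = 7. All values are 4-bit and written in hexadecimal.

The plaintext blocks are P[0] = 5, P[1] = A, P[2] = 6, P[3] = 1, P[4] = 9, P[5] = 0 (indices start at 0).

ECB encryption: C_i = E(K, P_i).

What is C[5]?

C[5]: E(K, 0) = 0.

C[5] = 0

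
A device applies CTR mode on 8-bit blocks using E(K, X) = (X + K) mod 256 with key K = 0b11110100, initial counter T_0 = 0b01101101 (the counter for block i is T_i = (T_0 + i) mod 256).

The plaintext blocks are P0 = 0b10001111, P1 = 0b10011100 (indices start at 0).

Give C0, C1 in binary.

CTR encryption: S_i = E(K, T_i) where T_i is the counter for block i; C_i = P_i ⊕ S_i.
C0: T = 0b01101101, S = E(K, T) = 0b01100001; 0b10001111 ⊕ 0b01100001 = 0b11101110.
C1: T = 0b01101110, S = E(K, T) = 0b01100010; 0b10011100 ⊕ 0b01100010 = 0b11111110.

C0 = 0b11101110, C1 = 0b11111110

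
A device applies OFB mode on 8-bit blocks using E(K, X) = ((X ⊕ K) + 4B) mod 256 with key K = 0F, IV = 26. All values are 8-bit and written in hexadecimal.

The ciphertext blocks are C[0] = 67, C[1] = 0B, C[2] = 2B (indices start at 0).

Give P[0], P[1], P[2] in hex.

P[0] = 13, P[1] = CD, P[2] = 3F

OFB decryption: S_i = E(K, S_{i−1}) with S_{−1} = IV; P_i = C_i ⊕ S_i.
P[0]: S = E(K, 26) = 74; 67 ⊕ 74 = 13.
P[1]: S = E(K, 74) = C6; 0B ⊕ C6 = CD.
P[2]: S = E(K, C6) = 14; 2B ⊕ 14 = 3F.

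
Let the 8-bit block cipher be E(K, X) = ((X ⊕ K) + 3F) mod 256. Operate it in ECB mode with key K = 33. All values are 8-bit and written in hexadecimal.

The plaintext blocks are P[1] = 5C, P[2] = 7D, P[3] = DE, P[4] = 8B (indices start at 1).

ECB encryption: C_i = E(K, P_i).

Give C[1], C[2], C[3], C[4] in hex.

C[1] = AE, C[2] = 8D, C[3] = 2C, C[4] = F7

C[1]: E(K, 5C) = AE.
C[2]: E(K, 7D) = 8D.
C[3]: E(K, DE) = 2C.
C[4]: E(K, 8B) = F7.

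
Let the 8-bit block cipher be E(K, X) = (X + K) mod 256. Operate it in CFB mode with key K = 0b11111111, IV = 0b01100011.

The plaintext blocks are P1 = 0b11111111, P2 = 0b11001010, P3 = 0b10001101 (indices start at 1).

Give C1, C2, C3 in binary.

CFB encryption: C_i = P_i ⊕ E(K, C_{i−1}), with C_{0} = IV.
C1: E(K, 0b01100011) = 0b01100010; 0b11111111 ⊕ 0b01100010 = 0b10011101.
C2: E(K, 0b10011101) = 0b10011100; 0b11001010 ⊕ 0b10011100 = 0b01010110.
C3: E(K, 0b01010110) = 0b01010101; 0b10001101 ⊕ 0b01010101 = 0b11011000.

C1 = 0b10011101, C2 = 0b01010110, C3 = 0b11011000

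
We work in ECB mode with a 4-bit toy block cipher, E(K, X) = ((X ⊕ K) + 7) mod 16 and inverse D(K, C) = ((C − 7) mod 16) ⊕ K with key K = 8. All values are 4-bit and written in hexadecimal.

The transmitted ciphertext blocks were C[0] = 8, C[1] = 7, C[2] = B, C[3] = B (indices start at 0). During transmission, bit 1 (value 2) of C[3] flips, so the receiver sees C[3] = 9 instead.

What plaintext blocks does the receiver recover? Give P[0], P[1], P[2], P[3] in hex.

P[0] = 9, P[1] = 8, P[2] = C, P[3] = A

ECB decryption: P_i = D(K, C_i).
Only C[3] changed, to 9. In ECB, a change in C_i affects only P_i. Decrypting the received ciphertext:
P[0]: D(K, 8) = 9.
P[1]: D(K, 7) = 8.
P[2]: D(K, B) = C.
P[3]: D(K, 9) = A.
Blocks that differ from the original plaintext: P[3].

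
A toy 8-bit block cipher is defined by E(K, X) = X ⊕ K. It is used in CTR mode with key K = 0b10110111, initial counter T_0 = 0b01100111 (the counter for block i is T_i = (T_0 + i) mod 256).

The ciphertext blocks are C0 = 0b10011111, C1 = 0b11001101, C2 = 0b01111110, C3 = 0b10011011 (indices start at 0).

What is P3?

P3 = 0b01000110

CTR decryption: S_i = E(K, T_i) where T_i is the counter for block i; P_i = C_i ⊕ S_i.
P3: T = 0b01101010, S = E(K, T) = 0b11011101; 0b10011011 ⊕ 0b11011101 = 0b01000110.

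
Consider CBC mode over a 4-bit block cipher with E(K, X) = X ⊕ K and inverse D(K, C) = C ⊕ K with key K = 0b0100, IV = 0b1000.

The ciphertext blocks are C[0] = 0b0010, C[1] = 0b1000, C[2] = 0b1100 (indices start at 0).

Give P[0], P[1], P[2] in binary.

CBC decryption: P_i = D(K, C_i) ⊕ C_{i−1}, with C_{−1} = IV.
P[0]: D(K, 0b0010) = 0b0110; 0b0110 ⊕ 0b1000 = 0b1110.
P[1]: D(K, 0b1000) = 0b1100; 0b1100 ⊕ 0b0010 = 0b1110.
P[2]: D(K, 0b1100) = 0b1000; 0b1000 ⊕ 0b1000 = 0b0000.

P[0] = 0b1110, P[1] = 0b1110, P[2] = 0b0000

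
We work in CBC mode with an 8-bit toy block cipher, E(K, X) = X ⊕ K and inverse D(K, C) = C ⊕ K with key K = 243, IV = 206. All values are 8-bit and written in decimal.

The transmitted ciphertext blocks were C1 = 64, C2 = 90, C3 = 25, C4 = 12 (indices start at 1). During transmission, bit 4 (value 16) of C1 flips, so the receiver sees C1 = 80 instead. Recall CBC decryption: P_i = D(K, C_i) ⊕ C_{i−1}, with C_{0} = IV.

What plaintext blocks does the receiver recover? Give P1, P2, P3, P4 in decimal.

P1 = 109, P2 = 249, P3 = 176, P4 = 230

Only C1 changed, to 80. In CBC, a change in C_i garbles P_i and flips the same bit in P_{i+1}. Decrypting the received ciphertext:
P1: D(K, 80) = 163; 163 ⊕ 206 = 109.
P2: D(K, 90) = 169; 169 ⊕ 80 = 249.
P3: D(K, 25) = 234; 234 ⊕ 90 = 176.
P4: D(K, 12) = 255; 255 ⊕ 25 = 230.
Blocks that differ from the original plaintext: P1, P2.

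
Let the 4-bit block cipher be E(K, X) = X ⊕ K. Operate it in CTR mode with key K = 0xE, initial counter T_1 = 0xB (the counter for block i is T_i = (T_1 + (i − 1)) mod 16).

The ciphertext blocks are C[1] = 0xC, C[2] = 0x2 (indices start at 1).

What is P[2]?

P[2] = 0x0

CTR decryption: S_i = E(K, T_i) where T_i is the counter for block i; P_i = C_i ⊕ S_i.
P[2]: T = 0xC, S = E(K, T) = 0x2; 0x2 ⊕ 0x2 = 0x0.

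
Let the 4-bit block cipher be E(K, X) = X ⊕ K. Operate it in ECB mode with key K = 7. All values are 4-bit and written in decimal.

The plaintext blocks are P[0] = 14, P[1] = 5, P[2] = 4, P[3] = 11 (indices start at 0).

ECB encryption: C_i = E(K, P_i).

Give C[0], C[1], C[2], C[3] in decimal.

C[0]: E(K, 14) = 9.
C[1]: E(K, 5) = 2.
C[2]: E(K, 4) = 3.
C[3]: E(K, 11) = 12.

C[0] = 9, C[1] = 2, C[2] = 3, C[3] = 12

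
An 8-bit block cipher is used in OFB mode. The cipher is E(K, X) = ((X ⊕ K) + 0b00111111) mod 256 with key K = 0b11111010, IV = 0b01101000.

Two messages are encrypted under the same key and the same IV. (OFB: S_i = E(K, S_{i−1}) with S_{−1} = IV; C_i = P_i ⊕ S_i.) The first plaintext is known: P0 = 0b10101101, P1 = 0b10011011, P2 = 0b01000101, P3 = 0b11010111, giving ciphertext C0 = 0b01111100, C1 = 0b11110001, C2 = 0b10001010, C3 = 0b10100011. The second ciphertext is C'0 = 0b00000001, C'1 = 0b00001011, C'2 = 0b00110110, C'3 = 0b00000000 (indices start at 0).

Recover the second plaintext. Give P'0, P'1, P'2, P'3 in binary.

P'0 = 0b11010000, P'1 = 0b01100001, P'2 = 0b11111001, P'3 = 0b01110100

In OFB with a reused IV, both messages share the same keystream S_i, so C_i ⊕ C'_i = P_i ⊕ P'_i and thus P'_i = P_i ⊕ C_i ⊕ C'_i.
P'0: 0b10101101 ⊕ 0b01111100 ⊕ 0b00000001 = 0b11010000.
P'1: 0b10011011 ⊕ 0b11110001 ⊕ 0b00001011 = 0b01100001.
P'2: 0b01000101 ⊕ 0b10001010 ⊕ 0b00110110 = 0b11111001.
P'3: 0b11010111 ⊕ 0b10100011 ⊕ 0b00000000 = 0b01110100.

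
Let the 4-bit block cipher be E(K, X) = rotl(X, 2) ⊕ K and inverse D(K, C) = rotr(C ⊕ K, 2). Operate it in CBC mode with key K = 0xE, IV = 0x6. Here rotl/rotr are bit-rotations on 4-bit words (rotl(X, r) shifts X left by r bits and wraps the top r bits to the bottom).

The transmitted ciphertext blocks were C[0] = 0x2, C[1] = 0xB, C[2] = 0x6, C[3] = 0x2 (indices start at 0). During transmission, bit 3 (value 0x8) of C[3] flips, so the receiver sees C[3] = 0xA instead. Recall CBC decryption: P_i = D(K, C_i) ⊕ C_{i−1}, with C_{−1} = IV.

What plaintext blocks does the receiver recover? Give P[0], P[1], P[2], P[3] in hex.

P[0] = 0x5, P[1] = 0x7, P[2] = 0x9, P[3] = 0x7

Only C[3] changed, to 0xA. In CBC, a change in C_i garbles P_i and flips the same bit in P_{i+1}. Decrypting the received ciphertext:
P[0]: D(K, 0x2) = 0x3; 0x3 ⊕ 0x6 = 0x5.
P[1]: D(K, 0xB) = 0x5; 0x5 ⊕ 0x2 = 0x7.
P[2]: D(K, 0x6) = 0x2; 0x2 ⊕ 0xB = 0x9.
P[3]: D(K, 0xA) = 0x1; 0x1 ⊕ 0x6 = 0x7.
Blocks that differ from the original plaintext: P[3].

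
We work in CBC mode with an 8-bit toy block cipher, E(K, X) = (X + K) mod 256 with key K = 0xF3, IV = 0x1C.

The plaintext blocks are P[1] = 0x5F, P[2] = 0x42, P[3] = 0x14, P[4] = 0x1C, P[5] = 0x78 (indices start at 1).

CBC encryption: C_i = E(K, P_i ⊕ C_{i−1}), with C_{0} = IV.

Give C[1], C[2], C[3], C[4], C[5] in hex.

C[1] = 0x36, C[2] = 0x67, C[3] = 0x66, C[4] = 0x6D, C[5] = 0x08

C[1]: P[1] ⊕ 0x1C = 0x43; E(K, 0x43) = 0x36.
C[2]: P[2] ⊕ 0x36 = 0x74; E(K, 0x74) = 0x67.
C[3]: P[3] ⊕ 0x67 = 0x73; E(K, 0x73) = 0x66.
C[4]: P[4] ⊕ 0x66 = 0x7A; E(K, 0x7A) = 0x6D.
C[5]: P[5] ⊕ 0x6D = 0x15; E(K, 0x15) = 0x08.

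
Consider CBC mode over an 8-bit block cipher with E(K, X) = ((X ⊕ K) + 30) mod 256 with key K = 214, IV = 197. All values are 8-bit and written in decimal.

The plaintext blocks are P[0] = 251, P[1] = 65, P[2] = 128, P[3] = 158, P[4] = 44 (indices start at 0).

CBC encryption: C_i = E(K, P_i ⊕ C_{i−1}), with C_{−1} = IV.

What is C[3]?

C[3] = 125

C[0]: P[0] ⊕ 197 = 62; E(K, 62) = 6.
C[1]: P[1] ⊕ 6 = 71; E(K, 71) = 175.
C[2]: P[2] ⊕ 175 = 47; E(K, 47) = 23.
C[3]: P[3] ⊕ 23 = 137; E(K, 137) = 125.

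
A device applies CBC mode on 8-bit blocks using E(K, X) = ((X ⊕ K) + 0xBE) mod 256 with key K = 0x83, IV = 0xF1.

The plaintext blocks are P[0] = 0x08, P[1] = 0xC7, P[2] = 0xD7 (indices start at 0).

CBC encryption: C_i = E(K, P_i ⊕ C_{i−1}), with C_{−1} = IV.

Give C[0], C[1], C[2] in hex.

C[0]: P[0] ⊕ 0xF1 = 0xF9; E(K, 0xF9) = 0x38.
C[1]: P[1] ⊕ 0x38 = 0xFF; E(K, 0xFF) = 0x3A.
C[2]: P[2] ⊕ 0x3A = 0xED; E(K, 0xED) = 0x2C.

C[0] = 0x38, C[1] = 0x3A, C[2] = 0x2C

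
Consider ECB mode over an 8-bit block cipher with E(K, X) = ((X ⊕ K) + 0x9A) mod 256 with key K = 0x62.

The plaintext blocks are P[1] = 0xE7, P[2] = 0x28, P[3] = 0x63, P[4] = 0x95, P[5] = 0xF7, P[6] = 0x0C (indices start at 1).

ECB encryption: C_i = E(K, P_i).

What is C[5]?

C[5]: E(K, 0xF7) = 0x2F.

C[5] = 0x2F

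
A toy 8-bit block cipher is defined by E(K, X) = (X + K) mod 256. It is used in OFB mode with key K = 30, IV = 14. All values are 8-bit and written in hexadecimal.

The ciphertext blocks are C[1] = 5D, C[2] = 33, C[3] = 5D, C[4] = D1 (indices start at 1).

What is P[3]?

OFB decryption: S_i = E(K, S_{i−1}) with S_{0} = IV; P_i = C_i ⊕ S_i.
P[1]: S = E(K, 14) = 44; 5D ⊕ 44 = 19.
P[2]: S = E(K, 44) = 74; 33 ⊕ 74 = 47.
P[3]: S = E(K, 74) = A4; 5D ⊕ A4 = F9.

P[3] = F9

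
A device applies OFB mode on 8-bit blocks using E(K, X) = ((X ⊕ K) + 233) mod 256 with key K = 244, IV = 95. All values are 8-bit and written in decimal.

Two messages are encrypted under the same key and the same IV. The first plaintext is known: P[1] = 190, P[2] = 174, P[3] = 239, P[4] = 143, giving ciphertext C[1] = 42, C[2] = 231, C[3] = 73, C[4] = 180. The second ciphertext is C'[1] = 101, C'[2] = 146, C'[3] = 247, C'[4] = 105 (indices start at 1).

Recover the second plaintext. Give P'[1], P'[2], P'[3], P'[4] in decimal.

In OFB with a reused IV, both messages share the same keystream S_i, so C_i ⊕ C'_i = P_i ⊕ P'_i and thus P'_i = P_i ⊕ C_i ⊕ C'_i.
P'[1]: 190 ⊕ 42 ⊕ 101 = 241.
P'[2]: 174 ⊕ 231 ⊕ 146 = 219.
P'[3]: 239 ⊕ 73 ⊕ 247 = 81.
P'[4]: 143 ⊕ 180 ⊕ 105 = 82.

P'[1] = 241, P'[2] = 219, P'[3] = 81, P'[4] = 82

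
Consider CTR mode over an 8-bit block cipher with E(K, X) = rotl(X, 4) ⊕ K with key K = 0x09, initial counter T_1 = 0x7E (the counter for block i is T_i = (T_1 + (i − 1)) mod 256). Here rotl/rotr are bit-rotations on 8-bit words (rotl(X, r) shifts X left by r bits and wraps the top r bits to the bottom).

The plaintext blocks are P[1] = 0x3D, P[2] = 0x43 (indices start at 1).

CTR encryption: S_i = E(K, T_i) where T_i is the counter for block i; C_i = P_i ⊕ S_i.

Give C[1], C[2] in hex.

C[1]: T = 0x7E, S = E(K, T) = 0xEE; 0x3D ⊕ 0xEE = 0xD3.
C[2]: T = 0x7F, S = E(K, T) = 0xFE; 0x43 ⊕ 0xFE = 0xBD.

C[1] = 0xD3, C[2] = 0xBD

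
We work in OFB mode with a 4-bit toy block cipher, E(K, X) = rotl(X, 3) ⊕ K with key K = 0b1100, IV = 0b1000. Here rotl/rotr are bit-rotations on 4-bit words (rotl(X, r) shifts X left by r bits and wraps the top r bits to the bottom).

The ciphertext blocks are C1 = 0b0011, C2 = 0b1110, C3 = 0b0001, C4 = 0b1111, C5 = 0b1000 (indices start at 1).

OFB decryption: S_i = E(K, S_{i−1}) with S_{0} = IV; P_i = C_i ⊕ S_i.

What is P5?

P1: S = E(K, 0b1000) = 0b1000; 0b0011 ⊕ 0b1000 = 0b1011.
P2: S = E(K, 0b1000) = 0b1000; 0b1110 ⊕ 0b1000 = 0b0110.
P3: S = E(K, 0b1000) = 0b1000; 0b0001 ⊕ 0b1000 = 0b1001.
P4: S = E(K, 0b1000) = 0b1000; 0b1111 ⊕ 0b1000 = 0b0111.
P5: S = E(K, 0b1000) = 0b1000; 0b1000 ⊕ 0b1000 = 0b0000.

P5 = 0b0000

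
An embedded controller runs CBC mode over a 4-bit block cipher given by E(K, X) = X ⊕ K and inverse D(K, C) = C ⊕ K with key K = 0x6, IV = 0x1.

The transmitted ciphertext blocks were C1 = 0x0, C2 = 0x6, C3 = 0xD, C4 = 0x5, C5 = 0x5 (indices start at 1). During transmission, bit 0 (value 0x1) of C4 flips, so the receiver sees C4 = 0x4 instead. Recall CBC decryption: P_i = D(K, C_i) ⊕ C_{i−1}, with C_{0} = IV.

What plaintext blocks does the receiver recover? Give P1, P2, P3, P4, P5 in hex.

Only C4 changed, to 0x4. In CBC, a change in C_i garbles P_i and flips the same bit in P_{i+1}. Decrypting the received ciphertext:
P1: D(K, 0x0) = 0x6; 0x6 ⊕ 0x1 = 0x7.
P2: D(K, 0x6) = 0x0; 0x0 ⊕ 0x0 = 0x0.
P3: D(K, 0xD) = 0xB; 0xB ⊕ 0x6 = 0xD.
P4: D(K, 0x4) = 0x2; 0x2 ⊕ 0xD = 0xF.
P5: D(K, 0x5) = 0x3; 0x3 ⊕ 0x4 = 0x7.
Blocks that differ from the original plaintext: P4, P5.

P1 = 0x7, P2 = 0x0, P3 = 0xD, P4 = 0xF, P5 = 0x7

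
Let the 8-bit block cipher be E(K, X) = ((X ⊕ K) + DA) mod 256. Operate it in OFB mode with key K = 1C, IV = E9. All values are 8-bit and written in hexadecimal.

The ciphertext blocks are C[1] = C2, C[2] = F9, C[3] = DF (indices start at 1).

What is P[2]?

P[2] = 54

OFB decryption: S_i = E(K, S_{i−1}) with S_{0} = IV; P_i = C_i ⊕ S_i.
P[1]: S = E(K, E9) = CF; C2 ⊕ CF = 0D.
P[2]: S = E(K, CF) = AD; F9 ⊕ AD = 54.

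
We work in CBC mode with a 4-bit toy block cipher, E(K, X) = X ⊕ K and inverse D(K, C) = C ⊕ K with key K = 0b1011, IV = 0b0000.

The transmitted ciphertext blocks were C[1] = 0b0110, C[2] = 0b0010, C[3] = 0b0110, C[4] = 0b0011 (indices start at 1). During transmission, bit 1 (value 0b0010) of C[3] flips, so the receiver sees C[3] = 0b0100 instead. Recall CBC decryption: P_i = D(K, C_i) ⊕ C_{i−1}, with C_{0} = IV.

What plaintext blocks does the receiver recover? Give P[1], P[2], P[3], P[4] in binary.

P[1] = 0b1101, P[2] = 0b1111, P[3] = 0b1101, P[4] = 0b1100

Only C[3] changed, to 0b0100. In CBC, a change in C_i garbles P_i and flips the same bit in P_{i+1}. Decrypting the received ciphertext:
P[1]: D(K, 0b0110) = 0b1101; 0b1101 ⊕ 0b0000 = 0b1101.
P[2]: D(K, 0b0010) = 0b1001; 0b1001 ⊕ 0b0110 = 0b1111.
P[3]: D(K, 0b0100) = 0b1111; 0b1111 ⊕ 0b0010 = 0b1101.
P[4]: D(K, 0b0011) = 0b1000; 0b1000 ⊕ 0b0100 = 0b1100.
Blocks that differ from the original plaintext: P[3], P[4].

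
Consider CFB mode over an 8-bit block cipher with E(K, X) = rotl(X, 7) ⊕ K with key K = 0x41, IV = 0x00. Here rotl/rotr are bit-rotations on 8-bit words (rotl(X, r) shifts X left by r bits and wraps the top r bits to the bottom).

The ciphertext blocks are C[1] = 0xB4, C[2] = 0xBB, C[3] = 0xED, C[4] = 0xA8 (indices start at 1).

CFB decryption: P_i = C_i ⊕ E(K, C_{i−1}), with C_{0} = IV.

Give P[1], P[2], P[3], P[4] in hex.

P[1] = 0xF5, P[2] = 0xA0, P[3] = 0x71, P[4] = 0x1F

P[1]: E(K, 0x00) = 0x41; 0xB4 ⊕ 0x41 = 0xF5.
P[2]: E(K, 0xB4) = 0x1B; 0xBB ⊕ 0x1B = 0xA0.
P[3]: E(K, 0xBB) = 0x9C; 0xED ⊕ 0x9C = 0x71.
P[4]: E(K, 0xED) = 0xB7; 0xA8 ⊕ 0xB7 = 0x1F.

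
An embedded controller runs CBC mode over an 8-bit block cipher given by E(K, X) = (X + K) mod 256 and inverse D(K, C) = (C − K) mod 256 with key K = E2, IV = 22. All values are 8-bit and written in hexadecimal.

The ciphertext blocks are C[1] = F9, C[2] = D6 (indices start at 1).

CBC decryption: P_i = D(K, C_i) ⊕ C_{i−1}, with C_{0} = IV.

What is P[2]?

P[2]: D(K, D6) = F4; F4 ⊕ F9 = 0D.

P[2] = 0D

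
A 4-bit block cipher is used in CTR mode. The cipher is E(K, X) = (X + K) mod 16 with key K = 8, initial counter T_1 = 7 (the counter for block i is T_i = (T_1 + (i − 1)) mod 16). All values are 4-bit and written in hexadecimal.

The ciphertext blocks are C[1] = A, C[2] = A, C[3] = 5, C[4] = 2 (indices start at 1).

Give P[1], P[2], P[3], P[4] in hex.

CTR decryption: S_i = E(K, T_i) where T_i is the counter for block i; P_i = C_i ⊕ S_i.
P[1]: T = 7, S = E(K, T) = F; A ⊕ F = 5.
P[2]: T = 8, S = E(K, T) = 0; A ⊕ 0 = A.
P[3]: T = 9, S = E(K, T) = 1; 5 ⊕ 1 = 4.
P[4]: T = A, S = E(K, T) = 2; 2 ⊕ 2 = 0.

P[1] = 5, P[2] = A, P[3] = 4, P[4] = 0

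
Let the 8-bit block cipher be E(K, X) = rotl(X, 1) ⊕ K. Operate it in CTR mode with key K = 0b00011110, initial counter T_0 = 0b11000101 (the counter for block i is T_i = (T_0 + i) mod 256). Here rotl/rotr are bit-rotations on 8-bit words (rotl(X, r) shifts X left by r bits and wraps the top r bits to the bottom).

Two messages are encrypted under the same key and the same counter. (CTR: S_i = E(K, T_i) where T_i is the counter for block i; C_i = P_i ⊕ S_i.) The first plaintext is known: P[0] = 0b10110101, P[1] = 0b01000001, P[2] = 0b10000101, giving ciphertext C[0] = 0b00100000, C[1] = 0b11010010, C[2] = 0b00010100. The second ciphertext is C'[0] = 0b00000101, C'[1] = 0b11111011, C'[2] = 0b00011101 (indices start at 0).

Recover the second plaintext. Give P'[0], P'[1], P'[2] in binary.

In CTR with a reused counter, both messages share the same keystream S_i, so C_i ⊕ C'_i = P_i ⊕ P'_i and thus P'_i = P_i ⊕ C_i ⊕ C'_i.
P'[0]: 0b10110101 ⊕ 0b00100000 ⊕ 0b00000101 = 0b10010000.
P'[1]: 0b01000001 ⊕ 0b11010010 ⊕ 0b11111011 = 0b01101000.
P'[2]: 0b10000101 ⊕ 0b00010100 ⊕ 0b00011101 = 0b10001100.

P'[0] = 0b10010000, P'[1] = 0b01101000, P'[2] = 0b10001100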